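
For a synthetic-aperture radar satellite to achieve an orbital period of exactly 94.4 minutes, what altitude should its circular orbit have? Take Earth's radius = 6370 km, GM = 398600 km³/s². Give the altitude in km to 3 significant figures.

498 km

T = 94.4 min = 5664.0 s.
From T = 2π√(a³/μ): a = (μ T²/4π²)^(1/3) = (398600 × 5664.0² / 4π²)^(1/3) = 6868 km.
Altitude h = a − R = 6868 − 6370 = 498 km.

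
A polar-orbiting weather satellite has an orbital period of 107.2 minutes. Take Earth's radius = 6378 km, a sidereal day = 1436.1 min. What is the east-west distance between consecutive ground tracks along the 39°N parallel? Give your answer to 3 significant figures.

T = 107.2 min = 6432.0 s.
Node shift per orbit = (6432.0/86166) × 360° = 26.87°.
Equatorial spacing = 26.87 × 111.3 km/° = 2991 km.
At 39° latitude, spacing = 2991 × cos(39°) = 2325 km.

2320 km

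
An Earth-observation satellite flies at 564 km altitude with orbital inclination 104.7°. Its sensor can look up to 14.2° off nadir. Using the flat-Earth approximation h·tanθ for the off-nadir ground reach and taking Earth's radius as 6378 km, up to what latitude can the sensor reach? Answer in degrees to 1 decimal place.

Retrograde orbit: the ground track reaches ±(180° − i) = ±(180 − 104.7) = ±75.3°.
Sensor half-swath on the ground ≈ 564·tan(14.2°) = 143 km = 1.28° of latitude.
Maximum observable latitude ≈ 75.3 + 1.28 = 76.6°.

76.6°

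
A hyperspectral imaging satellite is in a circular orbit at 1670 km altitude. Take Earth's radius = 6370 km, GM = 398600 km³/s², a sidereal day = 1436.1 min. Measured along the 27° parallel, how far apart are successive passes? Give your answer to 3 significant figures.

2970 km

Semi-major axis a = 6370 + 1670 = 8040 km. Period T = 2π√(a³/μ) = 2π√(8040³/398600) = 7174.6 s = 119.58 min.
Node shift per orbit = (7174.6/86166) × 360° = 29.98°.
Equatorial spacing = 29.98 × 111.2 km/° = 3333 km.
At 27° latitude, spacing = 3333 × cos(27°) = 2969 km.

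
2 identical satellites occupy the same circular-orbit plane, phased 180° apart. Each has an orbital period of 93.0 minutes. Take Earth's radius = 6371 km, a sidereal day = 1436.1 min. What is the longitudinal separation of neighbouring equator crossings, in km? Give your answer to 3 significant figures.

T = 93.0 min = 5580.0 s.
Single-satellite node shift = (5580.0/86166) × 360° = 23.31°.
With 2 satellites evenly phased, successive equator crossings are 23.31/2 = 11.657° apart.
That is 11.657 × 111.2 = 1296 km at the equator.

1300 km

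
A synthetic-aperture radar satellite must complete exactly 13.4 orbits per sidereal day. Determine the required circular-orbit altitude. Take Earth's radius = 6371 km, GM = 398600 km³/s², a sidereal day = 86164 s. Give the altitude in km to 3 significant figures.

Required period T = 86164 / 13.4 = 6430.1 s.
From T = 2π√(a³/μ): a = (μ T²/4π²)^(1/3) = (398600 × 6430.1² / 4π²)^(1/3) = 7474 km.
Altitude h = a − R = 7474 − 6371 = 1103 km.

1100 km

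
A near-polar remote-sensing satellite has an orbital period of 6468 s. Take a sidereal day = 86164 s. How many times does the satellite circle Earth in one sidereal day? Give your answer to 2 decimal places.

Orbits per sidereal day = 86164 / 6468.0 = 13.322.

13.32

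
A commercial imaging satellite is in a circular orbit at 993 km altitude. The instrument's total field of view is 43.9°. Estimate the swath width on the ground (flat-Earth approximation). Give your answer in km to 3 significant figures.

Half-angle = 43.9°/2 = 21.95°.
Swath width ≈ 2h·tan(θ/2) = 2 × 993 × tan(21.95°) = 800.4 km.

800 km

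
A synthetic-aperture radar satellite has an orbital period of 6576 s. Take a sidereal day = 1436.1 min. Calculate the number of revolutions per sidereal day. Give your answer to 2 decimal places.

Orbits per sidereal day = 86166 / 6576.0 = 13.103.

13.10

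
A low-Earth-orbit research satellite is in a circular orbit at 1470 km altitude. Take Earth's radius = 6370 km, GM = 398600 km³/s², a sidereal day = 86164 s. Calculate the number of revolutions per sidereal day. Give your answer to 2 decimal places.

Semi-major axis a = 6370 + 1470 = 7840 km. Period T = 2π√(a³/μ) = 2π√(7840³/398600) = 6908.5 s = 115.14 min.
Orbits per sidereal day = 86164 / 6908.5 = 12.472.

12.47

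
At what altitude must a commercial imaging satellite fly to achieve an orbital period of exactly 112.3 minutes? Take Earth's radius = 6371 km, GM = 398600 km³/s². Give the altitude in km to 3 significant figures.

1340 km

T = 112.3 min = 6738.0 s.
From T = 2π√(a³/μ): a = (μ T²/4π²)^(1/3) = (398600 × 6738.0² / 4π²)^(1/3) = 7710 km.
Altitude h = a − R = 7710 − 6371 = 1339 km.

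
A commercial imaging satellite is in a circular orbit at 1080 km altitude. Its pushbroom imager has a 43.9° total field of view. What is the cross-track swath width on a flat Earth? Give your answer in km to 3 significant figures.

Half-angle = 43.9°/2 = 21.95°.
Swath width ≈ 2h·tan(θ/2) = 2 × 1080 × tan(21.95°) = 870.5 km.

871 km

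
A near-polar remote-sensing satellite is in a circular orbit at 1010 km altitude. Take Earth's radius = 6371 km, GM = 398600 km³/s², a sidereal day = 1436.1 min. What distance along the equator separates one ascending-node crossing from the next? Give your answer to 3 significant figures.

2930 km

Semi-major axis a = 6371 + 1010 = 7381 km. Period T = 2π√(a³/μ) = 2π√(7381³/398600) = 6310.8 s = 105.18 min.
During one orbit Earth rotates (6310.8 / 86166) × 360° = 26.37°.
At the equator that is 26.37° × (2π·6371/360) km/° = 26.37 × 111.2 = 2932 km.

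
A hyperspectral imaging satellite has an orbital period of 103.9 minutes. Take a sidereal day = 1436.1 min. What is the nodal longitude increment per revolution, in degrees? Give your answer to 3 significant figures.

26.0°

T = 103.9 min = 6234.0 s.
During one orbit Earth rotates (6234.0 / 86166) × 360° = 26.05°.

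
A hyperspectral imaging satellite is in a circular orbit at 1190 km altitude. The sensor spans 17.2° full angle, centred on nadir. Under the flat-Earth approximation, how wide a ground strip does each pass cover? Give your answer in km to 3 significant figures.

360 km

Half-angle = 17.2°/2 = 8.6°.
Swath width ≈ 2h·tan(θ/2) = 2 × 1190 × tan(8.6°) = 359.9 km.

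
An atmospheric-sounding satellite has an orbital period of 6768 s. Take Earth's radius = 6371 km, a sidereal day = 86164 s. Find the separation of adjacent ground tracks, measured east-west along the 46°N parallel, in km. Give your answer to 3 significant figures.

2180 km

Node shift per orbit = (6768.0/86164) × 360° = 28.28°.
Equatorial spacing = 28.28 × 111.2 km/° = 3144 km.
At 46° latitude, spacing = 3144 × cos(46°) = 2184 km.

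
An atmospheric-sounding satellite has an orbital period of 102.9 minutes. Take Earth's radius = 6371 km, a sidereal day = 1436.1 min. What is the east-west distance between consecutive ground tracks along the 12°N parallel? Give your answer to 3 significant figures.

T = 102.9 min = 6174.0 s.
Node shift per orbit = (6174.0/86166) × 360° = 25.79°.
Equatorial spacing = 25.79 × 111.2 km/° = 2868 km.
At 12° latitude, spacing = 2868 × cos(12°) = 2806 km.

2810 km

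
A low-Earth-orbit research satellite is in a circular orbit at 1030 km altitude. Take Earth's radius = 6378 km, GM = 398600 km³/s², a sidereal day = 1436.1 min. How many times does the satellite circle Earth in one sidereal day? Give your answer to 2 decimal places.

13.58

Semi-major axis a = 6378 + 1030 = 7408 km. Period T = 2π√(a³/μ) = 2π√(7408³/398600) = 6345.5 s = 105.76 min.
Orbits per sidereal day = 86166 / 6345.5 = 13.579.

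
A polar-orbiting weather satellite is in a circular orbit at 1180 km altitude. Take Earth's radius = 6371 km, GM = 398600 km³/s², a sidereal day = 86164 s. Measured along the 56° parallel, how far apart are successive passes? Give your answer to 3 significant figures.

1700 km

Semi-major axis a = 6371 + 1180 = 7551 km. Period T = 2π√(a³/μ) = 2π√(7551³/398600) = 6530.1 s = 108.83 min.
Node shift per orbit = (6530.1/86164) × 360° = 27.28°.
Equatorial spacing = 27.28 × 111.2 km/° = 3034 km.
At 56° latitude, spacing = 3034 × cos(56°) = 1696 km.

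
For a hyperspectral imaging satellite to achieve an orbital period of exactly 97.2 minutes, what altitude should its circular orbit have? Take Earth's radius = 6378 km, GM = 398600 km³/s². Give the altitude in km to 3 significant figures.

625 km

T = 97.2 min = 5832.0 s.
From T = 2π√(a³/μ): a = (μ T²/4π²)^(1/3) = (398600 × 5832.0² / 4π²)^(1/3) = 7003 km.
Altitude h = a − R = 7003 − 6378 = 625 km.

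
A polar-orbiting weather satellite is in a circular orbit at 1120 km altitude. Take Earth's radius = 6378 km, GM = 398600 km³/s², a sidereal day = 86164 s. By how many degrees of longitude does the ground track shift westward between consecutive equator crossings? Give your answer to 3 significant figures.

27.0°

Semi-major axis a = 6378 + 1120 = 7498 km. Period T = 2π√(a³/μ) = 2π√(7498³/398600) = 6461.4 s = 107.69 min.
During one orbit Earth rotates (6461.4 / 86164) × 360° = 27.00°.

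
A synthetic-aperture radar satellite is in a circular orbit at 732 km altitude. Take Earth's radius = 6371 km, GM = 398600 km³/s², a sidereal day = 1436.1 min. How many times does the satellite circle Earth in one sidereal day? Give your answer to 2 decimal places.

14.46

Semi-major axis a = 6371 + 732 = 7103 km. Period T = 2π√(a³/μ) = 2π√(7103³/398600) = 5957.6 s = 99.29 min.
Orbits per sidereal day = 86166 / 5957.6 = 14.463.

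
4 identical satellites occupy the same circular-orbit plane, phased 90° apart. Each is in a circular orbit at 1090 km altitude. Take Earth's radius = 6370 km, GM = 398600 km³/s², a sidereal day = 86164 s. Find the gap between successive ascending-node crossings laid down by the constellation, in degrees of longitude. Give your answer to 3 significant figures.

6.70°

Semi-major axis a = 6370 + 1090 = 7460 km. Period T = 2π√(a³/μ) = 2π√(7460³/398600) = 6412.4 s = 106.87 min.
Single-satellite node shift = (6412.4/86164) × 360° = 26.79°.
With 4 satellites evenly phased, successive equator crossings are 26.79/4 = 6.698° apart.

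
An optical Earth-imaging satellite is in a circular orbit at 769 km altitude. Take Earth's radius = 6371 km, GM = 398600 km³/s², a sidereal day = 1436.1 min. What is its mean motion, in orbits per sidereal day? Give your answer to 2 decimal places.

14.35

Semi-major axis a = 6371 + 769 = 7140 km. Period T = 2π√(a³/μ) = 2π√(7140³/398600) = 6004.2 s = 100.07 min.
Orbits per sidereal day = 86166 / 6004.2 = 14.351.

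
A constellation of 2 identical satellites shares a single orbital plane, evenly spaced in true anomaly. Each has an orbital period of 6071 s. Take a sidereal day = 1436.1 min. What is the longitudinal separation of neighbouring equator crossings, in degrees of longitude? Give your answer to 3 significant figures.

Single-satellite node shift = (6071.0/86166) × 360° = 25.36°.
With 2 satellites evenly phased, successive equator crossings are 25.36/2 = 12.682° apart.

12.7°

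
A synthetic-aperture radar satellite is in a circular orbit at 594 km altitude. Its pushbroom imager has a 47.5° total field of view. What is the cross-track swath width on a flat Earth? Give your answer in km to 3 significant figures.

523 km

Half-angle = 47.5°/2 = 23.75°.
Swath width ≈ 2h·tan(θ/2) = 2 × 594 × tan(23.75°) = 522.7 km.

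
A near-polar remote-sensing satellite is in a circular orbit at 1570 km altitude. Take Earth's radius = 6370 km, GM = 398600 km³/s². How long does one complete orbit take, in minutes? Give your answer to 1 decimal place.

117.4 min

Semi-major axis a = 6370 + 1570 = 7940 km. Period T = 2π√(a³/μ) = 2π√(7940³/398600) = 7041.1 s = 117.35 min.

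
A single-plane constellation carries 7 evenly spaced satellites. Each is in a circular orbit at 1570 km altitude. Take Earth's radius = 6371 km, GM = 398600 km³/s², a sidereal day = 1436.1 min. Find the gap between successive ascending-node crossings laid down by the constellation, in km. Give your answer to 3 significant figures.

467 km

Semi-major axis a = 6371 + 1570 = 7941 km. Period T = 2π√(a³/μ) = 2π√(7941³/398600) = 7042.5 s = 117.37 min.
Single-satellite node shift = (7042.5/86166) × 360° = 29.42°.
With 7 satellites evenly phased, successive equator crossings are 29.42/7 = 4.203° apart.
That is 4.203 × 111.2 = 467 km at the equator.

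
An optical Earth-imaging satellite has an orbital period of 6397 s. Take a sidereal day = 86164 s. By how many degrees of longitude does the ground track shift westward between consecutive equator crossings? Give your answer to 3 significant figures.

26.7°

During one orbit Earth rotates (6397.0 / 86164) × 360° = 26.73°.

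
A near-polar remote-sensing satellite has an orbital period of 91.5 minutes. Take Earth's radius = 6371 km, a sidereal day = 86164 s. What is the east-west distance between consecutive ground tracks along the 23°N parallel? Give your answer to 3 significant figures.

T = 91.5 min = 5490.0 s.
Node shift per orbit = (5490.0/86164) × 360° = 22.94°.
Equatorial spacing = 22.94 × 111.2 km/° = 2551 km.
At 23° latitude, spacing = 2551 × cos(23°) = 2348 km.

2350 km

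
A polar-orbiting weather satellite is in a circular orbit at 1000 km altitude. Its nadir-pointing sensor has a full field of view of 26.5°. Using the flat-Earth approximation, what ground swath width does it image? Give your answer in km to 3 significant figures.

471 km

Half-angle = 26.5°/2 = 13.25°.
Swath width ≈ 2h·tan(θ/2) = 2 × 1000 × tan(13.25°) = 470.9 km.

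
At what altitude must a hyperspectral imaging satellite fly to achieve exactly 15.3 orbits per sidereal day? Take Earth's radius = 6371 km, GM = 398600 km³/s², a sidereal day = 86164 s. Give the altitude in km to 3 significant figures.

Required period T = 86164 / 15.3 = 5631.6 s.
From T = 2π√(a³/μ): a = (μ T²/4π²)^(1/3) = (398600 × 5631.6² / 4π²)^(1/3) = 6841 km.
Altitude h = a − R = 6841 − 6371 = 470 km.

470 km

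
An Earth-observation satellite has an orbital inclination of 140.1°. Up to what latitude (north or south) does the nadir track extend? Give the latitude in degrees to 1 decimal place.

Retrograde orbit: the ground track reaches ±(180° − i) = ±(180 − 140.1) = ±39.9°.

39.9°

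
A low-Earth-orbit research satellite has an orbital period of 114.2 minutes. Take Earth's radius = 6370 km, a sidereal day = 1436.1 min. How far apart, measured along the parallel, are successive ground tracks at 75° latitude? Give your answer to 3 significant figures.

T = 114.2 min = 6852.0 s.
Node shift per orbit = (6852.0/86166) × 360° = 28.63°.
Equatorial spacing = 28.63 × 111.2 km/° = 3183 km.
At 75° latitude, spacing = 3183 × cos(75°) = 824 km.

824 km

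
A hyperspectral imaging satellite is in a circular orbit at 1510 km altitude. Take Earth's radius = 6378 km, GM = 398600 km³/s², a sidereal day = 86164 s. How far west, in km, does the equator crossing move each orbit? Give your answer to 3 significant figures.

Semi-major axis a = 6378 + 1510 = 7888 km. Period T = 2π√(a³/μ) = 2π√(7888³/398600) = 6972.1 s = 116.20 min.
During one orbit Earth rotates (6972.1 / 86164) × 360° = 29.13°.
At the equator that is 29.13° × (2π·6378/360) km/° = 29.13 × 111.3 = 3243 km.

3240 km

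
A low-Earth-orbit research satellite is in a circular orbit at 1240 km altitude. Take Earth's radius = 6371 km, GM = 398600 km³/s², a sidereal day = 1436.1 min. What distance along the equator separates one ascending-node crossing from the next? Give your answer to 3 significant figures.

3070 km

Semi-major axis a = 6371 + 1240 = 7611 km. Period T = 2π√(a³/μ) = 2π√(7611³/398600) = 6608.1 s = 110.13 min.
During one orbit Earth rotates (6608.1 / 86166) × 360° = 27.61°.
At the equator that is 27.61° × (2π·6371/360) km/° = 27.61 × 111.2 = 3070 km.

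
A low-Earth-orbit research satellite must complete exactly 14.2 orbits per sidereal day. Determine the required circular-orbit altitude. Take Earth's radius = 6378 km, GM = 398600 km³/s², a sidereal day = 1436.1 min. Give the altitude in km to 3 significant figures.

Required period T = 86166 / 14.2 = 6068.0 s.
From T = 2π√(a³/μ): a = (μ T²/4π²)^(1/3) = (398600 × 6068.0² / 4π²)^(1/3) = 7190 km.
Altitude h = a − R = 7190 − 6378 = 812 km.

812 km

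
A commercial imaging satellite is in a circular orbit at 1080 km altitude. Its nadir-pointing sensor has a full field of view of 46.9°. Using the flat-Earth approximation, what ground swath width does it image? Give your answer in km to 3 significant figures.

Half-angle = 46.9°/2 = 23.45°.
Swath width ≈ 2h·tan(θ/2) = 2 × 1080 × tan(23.45°) = 937.0 km.

937 km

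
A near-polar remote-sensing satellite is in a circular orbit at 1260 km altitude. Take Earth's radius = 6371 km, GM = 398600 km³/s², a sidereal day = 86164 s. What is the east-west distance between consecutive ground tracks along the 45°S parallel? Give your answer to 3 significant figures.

Semi-major axis a = 6371 + 1260 = 7631 km. Period T = 2π√(a³/μ) = 2π√(7631³/398600) = 6634.1 s = 110.57 min.
Node shift per orbit = (6634.1/86164) × 360° = 27.72°.
Equatorial spacing = 27.72 × 111.2 km/° = 3082 km.
At 45° latitude, spacing = 3082 × cos(45°) = 2179 km.

2180 km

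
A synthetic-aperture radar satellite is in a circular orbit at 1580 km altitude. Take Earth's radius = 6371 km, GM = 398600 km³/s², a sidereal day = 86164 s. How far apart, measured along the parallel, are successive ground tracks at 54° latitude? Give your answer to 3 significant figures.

Semi-major axis a = 6371 + 1580 = 7951 km. Period T = 2π√(a³/μ) = 2π√(7951³/398600) = 7055.8 s = 117.60 min.
Node shift per orbit = (7055.8/86164) × 360° = 29.48°.
Equatorial spacing = 29.48 × 111.2 km/° = 3278 km.
At 54° latitude, spacing = 3278 × cos(54°) = 1927 km.

1930 km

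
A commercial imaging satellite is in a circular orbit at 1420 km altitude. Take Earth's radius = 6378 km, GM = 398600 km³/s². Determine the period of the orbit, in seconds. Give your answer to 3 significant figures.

Semi-major axis a = 6378 + 1420 = 7798 km. Period T = 2π√(a³/μ) = 2π√(7798³/398600) = 6853.1 s = 114.22 min.

6850 seconds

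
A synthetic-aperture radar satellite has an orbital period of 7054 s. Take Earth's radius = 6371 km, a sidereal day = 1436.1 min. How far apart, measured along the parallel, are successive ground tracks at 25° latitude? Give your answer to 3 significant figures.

2970 km

Node shift per orbit = (7054.0/86166) × 360° = 29.47°.
Equatorial spacing = 29.47 × 111.2 km/° = 3277 km.
At 25° latitude, spacing = 3277 × cos(25°) = 2970 km.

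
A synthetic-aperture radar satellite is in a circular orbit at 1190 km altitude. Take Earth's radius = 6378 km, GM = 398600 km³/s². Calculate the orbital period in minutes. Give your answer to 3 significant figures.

109 min

Semi-major axis a = 6378 + 1190 = 7568 km. Period T = 2π√(a³/μ) = 2π√(7568³/398600) = 6552.1 s = 109.20 min.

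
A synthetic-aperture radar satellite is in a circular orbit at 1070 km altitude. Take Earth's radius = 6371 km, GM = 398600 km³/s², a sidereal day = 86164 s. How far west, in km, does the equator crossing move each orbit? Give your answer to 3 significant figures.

Semi-major axis a = 6371 + 1070 = 7441 km. Period T = 2π√(a³/μ) = 2π√(7441³/398600) = 6387.9 s = 106.47 min.
During one orbit Earth rotates (6387.9 / 86164) × 360° = 26.69°.
At the equator that is 26.69° × (2π·6371/360) km/° = 26.69 × 111.2 = 2968 km.

2970 km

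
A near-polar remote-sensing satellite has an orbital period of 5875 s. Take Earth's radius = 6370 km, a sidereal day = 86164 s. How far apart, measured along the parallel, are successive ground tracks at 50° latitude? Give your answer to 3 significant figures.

1750 km

Node shift per orbit = (5875.0/86164) × 360° = 24.55°.
Equatorial spacing = 24.55 × 111.2 km/° = 2729 km.
At 50° latitude, spacing = 2729 × cos(50°) = 1754 km.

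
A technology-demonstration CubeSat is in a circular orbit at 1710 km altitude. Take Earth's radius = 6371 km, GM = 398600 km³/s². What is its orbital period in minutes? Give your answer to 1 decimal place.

Semi-major axis a = 6371 + 1710 = 8081 km. Period T = 2π√(a³/μ) = 2π√(8081³/398600) = 7229.5 s = 120.49 min.

120.5 min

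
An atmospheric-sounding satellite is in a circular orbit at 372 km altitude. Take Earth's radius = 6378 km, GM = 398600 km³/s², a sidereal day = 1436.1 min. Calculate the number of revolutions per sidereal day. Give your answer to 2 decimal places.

Semi-major axis a = 6378 + 372 = 6750 km. Period T = 2π√(a³/μ) = 2π√(6750³/398600) = 5519.1 s = 91.98 min.
Orbits per sidereal day = 86166 / 5519.1 = 15.612.

15.61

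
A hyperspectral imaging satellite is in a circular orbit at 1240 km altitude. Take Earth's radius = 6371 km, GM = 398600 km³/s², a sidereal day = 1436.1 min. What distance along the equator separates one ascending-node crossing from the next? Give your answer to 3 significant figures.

Semi-major axis a = 6371 + 1240 = 7611 km. Period T = 2π√(a³/μ) = 2π√(7611³/398600) = 6608.1 s = 110.13 min.
During one orbit Earth rotates (6608.1 / 86166) × 360° = 27.61°.
At the equator that is 27.61° × (2π·6371/360) km/° = 27.61 × 111.2 = 3070 km.

3070 km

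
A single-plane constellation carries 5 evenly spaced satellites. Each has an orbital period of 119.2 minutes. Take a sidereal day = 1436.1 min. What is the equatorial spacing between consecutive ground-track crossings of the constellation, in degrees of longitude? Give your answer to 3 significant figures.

T = 119.2 min = 7152.0 s.
Single-satellite node shift = (7152.0/86166) × 360° = 29.88°.
With 5 satellites evenly phased, successive equator crossings are 29.88/5 = 5.976° apart.

5.98°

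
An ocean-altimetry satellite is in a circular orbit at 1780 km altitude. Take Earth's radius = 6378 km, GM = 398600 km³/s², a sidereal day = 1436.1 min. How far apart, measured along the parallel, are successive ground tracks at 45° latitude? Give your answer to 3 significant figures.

Semi-major axis a = 6378 + 1780 = 8158 km. Period T = 2π√(a³/μ) = 2π√(8158³/398600) = 7333.1 s = 122.22 min.
Node shift per orbit = (7333.1/86166) × 360° = 30.64°.
Equatorial spacing = 30.64 × 111.3 km/° = 3410 km.
At 45° latitude, spacing = 3410 × cos(45°) = 2412 km.

2410 km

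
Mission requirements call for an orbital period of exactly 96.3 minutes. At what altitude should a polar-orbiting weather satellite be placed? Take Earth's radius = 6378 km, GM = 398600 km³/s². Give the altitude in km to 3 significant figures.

T = 96.3 min = 5778.0 s.
From T = 2π√(a³/μ): a = (μ T²/4π²)^(1/3) = (398600 × 5778.0² / 4π²)^(1/3) = 6959 km.
Altitude h = a − R = 6959 − 6378 = 581 km.

581 km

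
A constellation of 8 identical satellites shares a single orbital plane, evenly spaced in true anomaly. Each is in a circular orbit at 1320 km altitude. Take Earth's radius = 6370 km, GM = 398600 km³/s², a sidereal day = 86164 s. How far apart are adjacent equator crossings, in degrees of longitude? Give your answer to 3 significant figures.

3.50°

Semi-major axis a = 6370 + 1320 = 7690 km. Period T = 2π√(a³/μ) = 2π√(7690³/398600) = 6711.2 s = 111.85 min.
Single-satellite node shift = (6711.2/86164) × 360° = 28.04°.
With 8 satellites evenly phased, successive equator crossings are 28.04/8 = 3.505° apart.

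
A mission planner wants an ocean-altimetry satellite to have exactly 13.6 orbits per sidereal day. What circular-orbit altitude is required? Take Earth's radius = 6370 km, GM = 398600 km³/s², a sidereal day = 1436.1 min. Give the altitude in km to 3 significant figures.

1030 km

Required period T = 86166 / 13.6 = 6335.7 s.
From T = 2π√(a³/μ): a = (μ T²/4π²)^(1/3) = (398600 × 6335.7² / 4π²)^(1/3) = 7400 km.
Altitude h = a − R = 7400 − 6370 = 1030 km.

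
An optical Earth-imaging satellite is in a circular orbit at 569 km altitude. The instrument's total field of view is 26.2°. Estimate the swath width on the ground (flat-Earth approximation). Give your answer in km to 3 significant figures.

Half-angle = 26.2°/2 = 13.1°.
Swath width ≈ 2h·tan(θ/2) = 2 × 569 × tan(13.1°) = 264.8 km.

265 km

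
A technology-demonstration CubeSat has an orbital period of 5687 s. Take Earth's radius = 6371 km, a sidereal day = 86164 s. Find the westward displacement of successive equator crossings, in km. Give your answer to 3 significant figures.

2640 km

During one orbit Earth rotates (5687.0 / 86164) × 360° = 23.76°.
At the equator that is 23.76° × (2π·6371/360) km/° = 23.76 × 111.2 = 2642 km.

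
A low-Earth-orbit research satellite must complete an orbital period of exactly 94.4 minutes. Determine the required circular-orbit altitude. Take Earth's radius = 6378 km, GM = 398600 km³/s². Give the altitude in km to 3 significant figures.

490 km

T = 94.4 min = 5664.0 s.
From T = 2π√(a³/μ): a = (μ T²/4π²)^(1/3) = (398600 × 5664.0² / 4π²)^(1/3) = 6868 km.
Altitude h = a − R = 6868 − 6378 = 490 km.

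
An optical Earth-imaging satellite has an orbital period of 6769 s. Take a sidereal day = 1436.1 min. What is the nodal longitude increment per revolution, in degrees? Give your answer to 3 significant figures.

28.3°

During one orbit Earth rotates (6769.0 / 86166) × 360° = 28.28°.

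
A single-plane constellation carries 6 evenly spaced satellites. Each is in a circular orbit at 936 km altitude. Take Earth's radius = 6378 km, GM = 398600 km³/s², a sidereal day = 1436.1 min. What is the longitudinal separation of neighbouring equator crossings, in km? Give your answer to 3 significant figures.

483 km

Semi-major axis a = 6378 + 936 = 7314 km. Period T = 2π√(a³/μ) = 2π√(7314³/398600) = 6225.1 s = 103.75 min.
Single-satellite node shift = (6225.1/86166) × 360° = 26.01°.
With 6 satellites evenly phased, successive equator crossings are 26.01/6 = 4.335° apart.
That is 4.335 × 111.3 = 483 km at the equator.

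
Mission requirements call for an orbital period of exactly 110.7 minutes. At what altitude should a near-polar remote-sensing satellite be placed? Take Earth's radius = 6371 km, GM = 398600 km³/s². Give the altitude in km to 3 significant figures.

T = 110.7 min = 6642.0 s.
From T = 2π√(a³/μ): a = (μ T²/4π²)^(1/3) = (398600 × 6642.0² / 4π²)^(1/3) = 7637 km.
Altitude h = a − R = 7637 − 6371 = 1266 km.

1270 km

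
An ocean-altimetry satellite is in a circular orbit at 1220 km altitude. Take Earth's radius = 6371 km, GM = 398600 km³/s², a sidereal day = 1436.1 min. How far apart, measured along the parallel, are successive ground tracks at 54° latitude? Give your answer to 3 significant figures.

1800 km

Semi-major axis a = 6371 + 1220 = 7591 km. Period T = 2π√(a³/μ) = 2π√(7591³/398600) = 6582.0 s = 109.70 min.
Node shift per orbit = (6582.0/86166) × 360° = 27.50°.
Equatorial spacing = 27.50 × 111.2 km/° = 3058 km.
At 54° latitude, spacing = 3058 × cos(54°) = 1797 km.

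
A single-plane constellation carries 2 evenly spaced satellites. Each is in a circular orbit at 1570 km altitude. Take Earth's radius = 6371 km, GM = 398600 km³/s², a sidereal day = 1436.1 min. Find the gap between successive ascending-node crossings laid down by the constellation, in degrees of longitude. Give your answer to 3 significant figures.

Semi-major axis a = 6371 + 1570 = 7941 km. Period T = 2π√(a³/μ) = 2π√(7941³/398600) = 7042.5 s = 117.37 min.
Single-satellite node shift = (7042.5/86166) × 360° = 29.42°.
With 2 satellites evenly phased, successive equator crossings are 29.42/2 = 14.712° apart.

14.7°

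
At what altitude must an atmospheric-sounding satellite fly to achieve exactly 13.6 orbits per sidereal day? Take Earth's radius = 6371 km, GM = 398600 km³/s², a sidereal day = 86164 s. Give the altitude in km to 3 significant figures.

1030 km

Required period T = 86164 / 13.6 = 6335.6 s.
From T = 2π√(a³/μ): a = (μ T²/4π²)^(1/3) = (398600 × 6335.6² / 4π²)^(1/3) = 7400 km.
Altitude h = a − R = 7400 − 6371 = 1029 km.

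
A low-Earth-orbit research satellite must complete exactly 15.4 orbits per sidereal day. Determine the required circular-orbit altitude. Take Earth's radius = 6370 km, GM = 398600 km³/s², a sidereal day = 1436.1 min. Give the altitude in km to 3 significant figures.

442 km

Required period T = 86166 / 15.4 = 5595.2 s.
From T = 2π√(a³/μ): a = (μ T²/4π²)^(1/3) = (398600 × 5595.2² / 4π²)^(1/3) = 6812 km.
Altitude h = a − R = 6812 − 6370 = 442 km.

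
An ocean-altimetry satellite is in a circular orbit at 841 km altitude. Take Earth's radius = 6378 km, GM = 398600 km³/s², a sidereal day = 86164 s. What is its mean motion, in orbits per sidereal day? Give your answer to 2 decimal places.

Semi-major axis a = 6378 + 841 = 7219 km. Period T = 2π√(a³/μ) = 2π√(7219³/398600) = 6104.2 s = 101.74 min.
Orbits per sidereal day = 86164 / 6104.2 = 14.116.

14.12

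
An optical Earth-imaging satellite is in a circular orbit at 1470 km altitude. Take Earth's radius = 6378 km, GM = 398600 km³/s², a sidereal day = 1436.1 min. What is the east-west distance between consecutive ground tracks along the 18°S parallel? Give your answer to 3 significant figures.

3060 km

Semi-major axis a = 6378 + 1470 = 7848 km. Period T = 2π√(a³/μ) = 2π√(7848³/398600) = 6919.1 s = 115.32 min.
Node shift per orbit = (6919.1/86166) × 360° = 28.91°.
Equatorial spacing = 28.91 × 111.3 km/° = 3218 km.
At 18° latitude, spacing = 3218 × cos(18°) = 3060 km.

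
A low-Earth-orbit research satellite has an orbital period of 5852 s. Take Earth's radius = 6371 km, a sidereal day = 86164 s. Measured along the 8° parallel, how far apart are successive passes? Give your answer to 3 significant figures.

2690 km

Node shift per orbit = (5852.0/86164) × 360° = 24.45°.
Equatorial spacing = 24.45 × 111.2 km/° = 2719 km.
At 8° latitude, spacing = 2719 × cos(8°) = 2692 km.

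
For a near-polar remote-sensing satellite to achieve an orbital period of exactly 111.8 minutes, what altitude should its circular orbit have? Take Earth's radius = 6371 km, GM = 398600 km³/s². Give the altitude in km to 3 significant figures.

1320 km

T = 111.8 min = 6708.0 s.
From T = 2π√(a³/μ): a = (μ T²/4π²)^(1/3) = (398600 × 6708.0² / 4π²)^(1/3) = 7688 km.
Altitude h = a − R = 7688 − 6371 = 1317 km.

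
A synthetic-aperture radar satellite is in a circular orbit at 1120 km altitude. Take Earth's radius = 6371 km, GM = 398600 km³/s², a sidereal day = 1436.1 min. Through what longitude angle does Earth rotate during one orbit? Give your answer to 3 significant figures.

Semi-major axis a = 6371 + 1120 = 7491 km. Period T = 2π√(a³/μ) = 2π√(7491³/398600) = 6452.4 s = 107.54 min.
During one orbit Earth rotates (6452.4 / 86166) × 360° = 26.96°.

27.0°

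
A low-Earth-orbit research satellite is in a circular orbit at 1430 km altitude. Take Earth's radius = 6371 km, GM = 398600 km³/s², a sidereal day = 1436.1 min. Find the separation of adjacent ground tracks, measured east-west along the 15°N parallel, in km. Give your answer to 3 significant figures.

3080 km

Semi-major axis a = 6371 + 1430 = 7801 km. Period T = 2π√(a³/μ) = 2π√(7801³/398600) = 6857.0 s = 114.28 min.
Node shift per orbit = (6857.0/86166) × 360° = 28.65°.
Equatorial spacing = 28.65 × 111.2 km/° = 3186 km.
At 15° latitude, spacing = 3186 × cos(15°) = 3077 km.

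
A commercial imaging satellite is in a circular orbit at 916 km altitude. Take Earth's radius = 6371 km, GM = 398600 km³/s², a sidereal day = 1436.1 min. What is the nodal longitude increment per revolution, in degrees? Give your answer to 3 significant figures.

Semi-major axis a = 6371 + 916 = 7287 km. Period T = 2π√(a³/μ) = 2π√(7287³/398600) = 6190.6 s = 103.18 min.
During one orbit Earth rotates (6190.6 / 86166) × 360° = 25.86°.

25.9°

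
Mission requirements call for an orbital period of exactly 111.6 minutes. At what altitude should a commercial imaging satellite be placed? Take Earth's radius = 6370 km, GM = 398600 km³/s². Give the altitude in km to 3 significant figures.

1310 km

T = 111.6 min = 6696.0 s.
From T = 2π√(a³/μ): a = (μ T²/4π²)^(1/3) = (398600 × 6696.0² / 4π²)^(1/3) = 7678 km.
Altitude h = a − R = 7678 − 6370 = 1308 km.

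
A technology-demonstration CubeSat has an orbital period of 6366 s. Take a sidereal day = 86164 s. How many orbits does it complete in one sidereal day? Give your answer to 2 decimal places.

13.54

Orbits per sidereal day = 86164 / 6366.0 = 13.535.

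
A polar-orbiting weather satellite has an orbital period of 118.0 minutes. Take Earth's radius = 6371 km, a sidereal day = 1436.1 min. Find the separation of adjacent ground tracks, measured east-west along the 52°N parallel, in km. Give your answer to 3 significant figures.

2030 km

T = 118.0 min = 7080.0 s.
Node shift per orbit = (7080.0/86166) × 360° = 29.58°.
Equatorial spacing = 29.58 × 111.2 km/° = 3289 km.
At 52° latitude, spacing = 3289 × cos(52°) = 2025 km.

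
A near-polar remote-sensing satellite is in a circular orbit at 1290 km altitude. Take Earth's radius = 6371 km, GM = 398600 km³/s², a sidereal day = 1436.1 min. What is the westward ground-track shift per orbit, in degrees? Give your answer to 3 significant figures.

27.9°

Semi-major axis a = 6371 + 1290 = 7661 km. Period T = 2π√(a³/μ) = 2π√(7661³/398600) = 6673.3 s = 111.22 min.
During one orbit Earth rotates (6673.3 / 86166) × 360° = 27.88°.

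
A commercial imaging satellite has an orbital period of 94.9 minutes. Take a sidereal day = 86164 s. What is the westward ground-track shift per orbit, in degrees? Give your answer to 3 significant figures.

T = 94.9 min = 5694.0 s.
During one orbit Earth rotates (5694.0 / 86164) × 360° = 23.79°.

23.8°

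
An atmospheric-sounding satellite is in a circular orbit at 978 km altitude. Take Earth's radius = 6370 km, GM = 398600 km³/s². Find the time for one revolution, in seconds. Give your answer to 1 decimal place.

6268.5 seconds

Semi-major axis a = 6370 + 978 = 7348 km. Period T = 2π√(a³/μ) = 2π√(7348³/398600) = 6268.5 s = 104.48 min.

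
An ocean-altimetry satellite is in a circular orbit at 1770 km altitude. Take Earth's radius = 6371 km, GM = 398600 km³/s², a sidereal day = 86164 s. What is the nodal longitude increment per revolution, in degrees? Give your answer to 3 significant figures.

30.5°

Semi-major axis a = 6371 + 1770 = 8141 km. Period T = 2π√(a³/μ) = 2π√(8141³/398600) = 7310.2 s = 121.84 min.
During one orbit Earth rotates (7310.2 / 86164) × 360° = 30.54°.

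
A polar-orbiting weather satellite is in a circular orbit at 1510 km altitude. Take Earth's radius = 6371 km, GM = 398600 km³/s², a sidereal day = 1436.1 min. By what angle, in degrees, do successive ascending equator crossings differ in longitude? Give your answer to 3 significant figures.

Semi-major axis a = 6371 + 1510 = 7881 km. Period T = 2π√(a³/μ) = 2π√(7881³/398600) = 6962.8 s = 116.05 min.
During one orbit Earth rotates (6962.8 / 86166) × 360° = 29.09°.

29.1°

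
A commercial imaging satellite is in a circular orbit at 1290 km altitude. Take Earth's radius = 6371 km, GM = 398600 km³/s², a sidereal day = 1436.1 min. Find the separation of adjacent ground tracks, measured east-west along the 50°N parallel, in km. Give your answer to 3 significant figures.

Semi-major axis a = 6371 + 1290 = 7661 km. Period T = 2π√(a³/μ) = 2π√(7661³/398600) = 6673.3 s = 111.22 min.
Node shift per orbit = (6673.3/86166) × 360° = 27.88°.
Equatorial spacing = 27.88 × 111.2 km/° = 3100 km.
At 50° latitude, spacing = 3100 × cos(50°) = 1993 km.

1990 km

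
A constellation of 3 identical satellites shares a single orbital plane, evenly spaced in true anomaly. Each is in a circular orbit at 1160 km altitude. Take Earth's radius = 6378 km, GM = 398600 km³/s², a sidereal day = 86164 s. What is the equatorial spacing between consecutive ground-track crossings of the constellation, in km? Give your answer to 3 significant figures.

1010 km

Semi-major axis a = 6378 + 1160 = 7538 km. Period T = 2π√(a³/μ) = 2π√(7538³/398600) = 6513.2 s = 108.55 min.
Single-satellite node shift = (6513.2/86164) × 360° = 27.21°.
With 3 satellites evenly phased, successive equator crossings are 27.21/3 = 9.071° apart.
That is 9.071 × 111.3 = 1010 km at the equator.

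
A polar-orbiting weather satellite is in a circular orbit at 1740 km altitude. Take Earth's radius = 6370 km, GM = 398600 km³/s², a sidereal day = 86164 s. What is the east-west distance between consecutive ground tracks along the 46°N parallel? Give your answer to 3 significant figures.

2350 km

Semi-major axis a = 6370 + 1740 = 8110 km. Period T = 2π√(a³/μ) = 2π√(8110³/398600) = 7268.5 s = 121.14 min.
Node shift per orbit = (7268.5/86164) × 360° = 30.37°.
Equatorial spacing = 30.37 × 111.2 km/° = 3376 km.
At 46° latitude, spacing = 3376 × cos(46°) = 2345 km.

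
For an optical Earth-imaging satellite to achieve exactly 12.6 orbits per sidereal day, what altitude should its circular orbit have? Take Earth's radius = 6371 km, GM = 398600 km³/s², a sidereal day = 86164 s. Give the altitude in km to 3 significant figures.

Required period T = 86164 / 12.6 = 6838.4 s.
From T = 2π√(a³/μ): a = (μ T²/4π²)^(1/3) = (398600 × 6838.4² / 4π²)^(1/3) = 7787 km.
Altitude h = a − R = 7787 − 6371 = 1416 km.

1420 km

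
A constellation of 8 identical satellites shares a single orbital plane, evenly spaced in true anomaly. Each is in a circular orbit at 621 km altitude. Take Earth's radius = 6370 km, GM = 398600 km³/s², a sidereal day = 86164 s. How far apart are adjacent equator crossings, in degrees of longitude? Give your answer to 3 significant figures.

Semi-major axis a = 6370 + 621 = 6991 km. Period T = 2π√(a³/μ) = 2π√(6991³/398600) = 5817.3 s = 96.95 min.
Single-satellite node shift = (5817.3/86164) × 360° = 24.31°.
With 8 satellites evenly phased, successive equator crossings are 24.31/8 = 3.038° apart.

3.04°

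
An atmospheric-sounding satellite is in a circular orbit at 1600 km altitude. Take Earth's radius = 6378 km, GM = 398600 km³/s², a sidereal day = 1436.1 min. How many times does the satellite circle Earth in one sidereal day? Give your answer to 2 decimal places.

Semi-major axis a = 6378 + 1600 = 7978 km. Period T = 2π√(a³/μ) = 2π√(7978³/398600) = 7091.7 s = 118.20 min.
Orbits per sidereal day = 86166 / 7091.7 = 12.150.

12.15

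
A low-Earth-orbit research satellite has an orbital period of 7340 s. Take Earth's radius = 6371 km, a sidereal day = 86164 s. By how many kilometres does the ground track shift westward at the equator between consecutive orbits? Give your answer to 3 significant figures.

3410 km

During one orbit Earth rotates (7340.0 / 86164) × 360° = 30.67°.
At the equator that is 30.67° × (2π·6371/360) km/° = 30.67 × 111.2 = 3410 km.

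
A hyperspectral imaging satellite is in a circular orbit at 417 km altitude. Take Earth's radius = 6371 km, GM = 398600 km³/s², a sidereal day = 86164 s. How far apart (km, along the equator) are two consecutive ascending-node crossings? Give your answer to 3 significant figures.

2590 km

Semi-major axis a = 6371 + 417 = 6788 km. Period T = 2π√(a³/μ) = 2π√(6788³/398600) = 5565.8 s = 92.76 min.
During one orbit Earth rotates (5565.8 / 86164) × 360° = 23.25°.
At the equator that is 23.25° × (2π·6371/360) km/° = 23.25 × 111.2 = 2586 km.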